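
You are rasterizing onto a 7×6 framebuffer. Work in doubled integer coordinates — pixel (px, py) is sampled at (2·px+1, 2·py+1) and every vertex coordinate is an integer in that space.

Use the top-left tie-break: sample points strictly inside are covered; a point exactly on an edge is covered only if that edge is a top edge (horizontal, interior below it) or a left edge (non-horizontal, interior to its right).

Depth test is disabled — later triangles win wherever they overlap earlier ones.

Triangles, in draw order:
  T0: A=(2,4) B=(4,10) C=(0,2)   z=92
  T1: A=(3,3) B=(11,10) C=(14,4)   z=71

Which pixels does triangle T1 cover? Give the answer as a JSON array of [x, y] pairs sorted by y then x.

T0:
  2·area = 8
  edge (2, 4)→(4, 10): d=(2,6) right/bottom  bias=-1
  edge (4, 10)→(0, 2): d=(-4,-8) top-left  bias=+0
  edge (0, 2)→(2, 4): d=(2,2) right/bottom  bias=-1
    (0,0)@(1, 1): e=[0,12,-4] → ·  [on edge]
    (0,1)@(1, 3): e=[4,4,0] → ·  [on edge]
    (1,2)@(3, 5): e=[-4,12,0] → ·  [on edge]
    (1,3)@(3, 7): e=[0,4,4] → ·  [on edge]
    (2,3)@(5, 7): e=[-12,20,0] → ·  [on edge]
    (3,4)@(7, 9): e=[-20,28,0] → ·  [on edge]
    (4,5)@(9, 11): e=[-28,36,0] → ·  [on edge]
  covered (0 px):
    · · · · · · ·
    · · · · · · ·
    · · · · · · ·
    · · · · · · ·
    · · · · · · ·
    · · · · · · ·
T1:
  2·area = 69  (B↔C swapped to make it positive)
  edge (3, 3)→(14, 4): d=(11,1) right/bottom  bias=-1
  edge (14, 4)→(11, 10): d=(-3,6) right/bottom  bias=-1
  edge (11, 10)→(3, 3): d=(-8,-7) top-left  bias=+0
    (1,1)@(3, 3): e=[0,69,0] → ·  [on edge]
    (3,2)@(7, 5): e=[18,39,12] → #
    (4,2)@(9, 5): e=[16,27,26] → #
    (5,2)@(11, 5): e=[14,15,40] → #
    (6,2)@(13, 5): e=[12,3,54] → #
    (3,3)@(7, 7): e=[40,33,-4] → ·
    (4,3)@(9, 7): e=[38,21,10] → #
    (6,3)@(13, 7): e=[34,-3,38] → ·
    (4,4)@(9, 9): e=[60,15,-6] → ·
    (5,4)@(11, 9): e=[58,3,8] → #
    (6,4)@(13, 9): e=[56,-9,22] → ·
    (5,5)@(11, 11): e=[80,-3,-8] → ·
  covered (7 px):
    · · · · · · ·
    · · · · · · ·
    · · · # # # #
    · · · · # # ·
    · · · · · # ·
    · · · · · · ·

Result: [[3,2],[4,2],[5,2],[6,2],[4,3],[5,3],[5,4]]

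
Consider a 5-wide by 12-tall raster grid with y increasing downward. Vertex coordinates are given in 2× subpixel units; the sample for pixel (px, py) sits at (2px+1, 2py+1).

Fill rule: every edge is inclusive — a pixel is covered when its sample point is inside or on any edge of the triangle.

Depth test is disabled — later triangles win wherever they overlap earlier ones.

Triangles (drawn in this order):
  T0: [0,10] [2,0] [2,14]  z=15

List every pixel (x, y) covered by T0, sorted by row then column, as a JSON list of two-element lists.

T0:
  2·area = 28
  edge (0, 10)→(2, 0): d=(2,-10) inclusive
  edge (2, 0)→(2, 14): d=(0,14) inclusive
  edge (2, 14)→(0, 10): d=(-2,-4) inclusive
    (0,2)@(1, 5): e=[0,14,14] → #  [on edge]
    (1,2)@(3, 5): e=[20,-14,22] → ·
    (0,3)@(1, 7): e=[4,14,10] → #
    (1,3)@(3, 7): e=[24,-14,18] → ·
    (0,4)@(1, 9): e=[8,14,6] → #
    (1,4)@(3, 9): e=[28,-14,14] → ·
    (0,5)@(1, 11): e=[12,14,2] → #
    (1,5)@(3, 11): e=[32,-14,10] → ·
    (0,6)@(1, 13): e=[16,14,-2] → ·
  covered (4 px):
    · · · · ·
    · · · · ·
    # · · · ·
    # · · · ·
    # · · · ·
    # · · · ·
    · · · · ·
    · · · · ·
    · · · · ·
    · · · · ·
    · · · · ·
    · · · · ·

Final: [[0,2],[0,3],[0,4],[0,5]]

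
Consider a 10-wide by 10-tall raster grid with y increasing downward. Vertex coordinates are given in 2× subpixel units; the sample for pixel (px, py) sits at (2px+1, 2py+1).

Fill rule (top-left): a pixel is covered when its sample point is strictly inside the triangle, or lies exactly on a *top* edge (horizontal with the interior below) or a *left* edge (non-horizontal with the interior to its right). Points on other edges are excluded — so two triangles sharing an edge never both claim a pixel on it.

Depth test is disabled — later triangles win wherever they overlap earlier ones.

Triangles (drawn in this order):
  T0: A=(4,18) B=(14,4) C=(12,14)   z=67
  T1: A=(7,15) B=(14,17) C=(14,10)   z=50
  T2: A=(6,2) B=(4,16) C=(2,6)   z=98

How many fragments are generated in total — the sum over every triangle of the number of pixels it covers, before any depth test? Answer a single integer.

T0:
  2·area = 72
  edge (4, 18)→(14, 4): d=(10,-14) top-left  bias=+0
  edge (14, 4)→(12, 14): d=(-2,10) right/bottom  bias=-1
  edge (12, 14)→(4, 18): d=(-8,4) right/bottom  bias=-1
    (6,3)@(13, 7): e=[16,4,52] → █
    (7,3)@(15, 7): e=[44,-16,44] → ·
    (5,4)@(11, 9): e=[8,20,44] → █
    (6,4)@(13, 9): e=[36,0,36] → ·  [on edge]
    (4,5)@(9, 11): e=[0,36,36] → █  [on edge]
    (6,5)@(13, 11): e=[56,-4,20] → ·
    (4,6)@(9, 13): e=[20,32,20] → █
    (6,6)@(13, 13): e=[76,-8,4] → ·
    (3,7)@(7, 15): e=[12,48,12] → █
    (5,7)@(11, 15): e=[68,8,-4] → ·
    (2,8)@(5, 17): e=[4,64,4] → █
    (3,8)@(7, 17): e=[32,44,-4] → ·
    (5,9)@(11, 19): e=[108,0,-36] → ·  [on edge]
  covered (9 px):
    · · · · · · · · · ·
    · · · · · · · · · ·
    · · · · · · · · · ·
    · · · · · · █ · · ·
    · · · · · █ · · · ·
    · · · · █ █ · · · ·
    · · · · █ █ · · · ·
    · · · █ █ · · · · ·
    · · █ · · · · · · ·
    · · · · · · · · · ·
T1:
  2·area = 49  (B↔C swapped to make it positive)
  edge (7, 15)→(14, 10): d=(7,-5) top-left  bias=+0
  edge (14, 10)→(14, 17): d=(0,7) right/bottom  bias=-1
  edge (14, 17)→(7, 15): d=(-7,-2) top-left  bias=+0
    (6,5)@(13, 11): e=[2,7,40] → █
    (7,5)@(15, 11): e=[12,-7,44] → ·
    (5,6)@(11, 13): e=[6,21,22] → █
    (7,6)@(15, 13): e=[26,-7,30] → ·
    (3,7)@(7, 15): e=[0,49,0] → █  [on edge]
    (4,7)@(9, 15): e=[10,35,4] → █
    (7,7)@(15, 15): e=[40,-7,16] → ·
    (3,8)@(7, 17): e=[14,49,-14] → ·
    (4,8)@(9, 17): e=[24,35,-10] → ·
    (5,8)@(11, 17): e=[34,21,-6] → ·
    (6,8)@(13, 17): e=[44,7,-2] → ·
  covered (7 px):
    · · · · · · · · · ·
    · · · · · · · · · ·
    · · · · · · · · · ·
    · · · · · · · · · ·
    · · · · · · · · · ·
    · · · · · · █ · · ·
    · · · · · █ █ · · ·
    · · · █ █ █ █ · · ·
    · · · · · · · · · ·
    · · · · · · · · · ·
T2:
  2·area = 48
  edge (6, 2)→(4, 16): d=(-2,14) right/bottom  bias=-1
  edge (4, 16)→(2, 6): d=(-2,-10) top-left  bias=+0
  edge (2, 6)→(6, 2): d=(4,-4) top-left  bias=+0
    (0,0)@(1, 1): e=[72,0,-24] → ·  [on edge]
    (3,0)@(7, 1): e=[-12,60,0] → ·  [on edge]
    (2,1)@(5, 3): e=[12,36,0] → █  [on edge]
    (3,1)@(7, 3): e=[-16,56,8] → ·
    (1,2)@(3, 5): e=[36,12,0] → █  [on edge]
    (3,2)@(7, 5): e=[-20,52,16] → ·
    (0,3)@(1, 7): e=[60,-12,0] → ·  [on edge]
    (1,3)@(3, 7): e=[32,8,8] → █
    (3,3)@(7, 7): e=[-24,48,24] → ·
    (1,4)@(3, 9): e=[28,4,16] → █
    (2,4)@(5, 9): e=[0,24,24] → ·  [on edge]
    (1,5)@(3, 11): e=[24,0,24] → █  [on edge]
  covered (7 px):
    · · · · · · · · · ·
    · · █ · · · · · · ·
    · █ █ · · · · · · ·
    · █ █ · · · · · · ·
    · █ · · · · · · · ·
    · █ · · · · · · · ·
    · · · · · · · · · ·
    · · · · · · · · · ·
    · · · · · · · · · ·
    · · · · · · · · · ·

Result: 23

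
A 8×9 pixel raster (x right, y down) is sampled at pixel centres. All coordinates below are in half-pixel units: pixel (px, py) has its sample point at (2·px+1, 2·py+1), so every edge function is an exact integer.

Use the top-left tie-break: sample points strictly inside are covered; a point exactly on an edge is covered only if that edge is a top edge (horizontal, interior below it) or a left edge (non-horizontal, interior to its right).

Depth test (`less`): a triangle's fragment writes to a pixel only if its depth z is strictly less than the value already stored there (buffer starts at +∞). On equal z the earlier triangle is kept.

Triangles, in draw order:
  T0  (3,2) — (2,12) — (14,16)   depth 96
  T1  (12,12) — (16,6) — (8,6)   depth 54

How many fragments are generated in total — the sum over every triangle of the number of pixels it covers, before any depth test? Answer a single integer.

T0:
  2·area = 124  (B↔C swapped to make it positive)
  edge (3, 2)→(14, 16): d=(11,14) right/bottom  bias=-1
  edge (14, 16)→(2, 12): d=(-12,-4) top-left  bias=+0
  edge (2, 12)→(3, 2): d=(1,-10) top-left  bias=+0
    (1,1)@(3, 3): e=[11,112,1] → █
    (2,1)@(5, 3): e=[-17,120,21] → ·
    (1,2)@(3, 5): e=[33,88,3] → █
    (2,2)@(5, 5): e=[5,96,23] → █
    (3,2)@(7, 5): e=[-23,104,43] → ·
    (1,3)@(3, 7): e=[55,64,5] → █
    (3,3)@(7, 7): e=[-1,80,45] → ·
    (1,4)@(3, 9): e=[77,40,7] → █
    (3,4)@(7, 9): e=[21,56,47] → █
    (4,4)@(9, 9): e=[-7,64,67] → ·
    (1,5)@(3, 11): e=[99,16,9] → █
    (4,5)@(9, 11): e=[15,40,69] → █
    (2,6)@(5, 13): e=[93,0,31] → █  [on edge]
    (5,7)@(11, 15): e=[31,0,93] → █  [on edge]
  covered (18 px):
    · · · · · · · ·
    · █ · · · · · ·
    · █ █ · · · · ·
    · █ █ · · · · ·
    · █ █ █ · · · ·
    · █ █ █ █ · · ·
    · · █ █ █ █ · ·
    · · · · · █ █ ·
    · · · · · · · ·
T1:
  2·area = 48  (B↔C swapped to make it positive)
  edge (12, 12)→(8, 6): d=(-4,-6) top-left  bias=+0
  edge (8, 6)→(16, 6): d=(8,0) top-left  bias=+0
  edge (16, 6)→(12, 12): d=(-4,6) right/bottom  bias=-1
    (4,3)@(9, 7): e=[2,8,38] → █
    (5,3)@(11, 7): e=[14,8,26] → █
    (6,3)@(13, 7): e=[26,8,14] → █
    (7,3)@(15, 7): e=[38,8,2] → █
    (4,4)@(9, 9): e=[-6,24,30] → ·
    (5,4)@(11, 9): e=[6,24,18] → █
    (7,4)@(15, 9): e=[30,24,-6] → ·
    (5,5)@(11, 11): e=[-2,40,10] → ·
    (6,5)@(13, 11): e=[10,40,-2] → ·
  covered (6 px):
    · · · · · · · ·
    · · · · · · · ·
    · · · · · · · ·
    · · · · █ █ █ █
    · · · · · █ █ ·
    · · · · · · · ·
    · · · · · · · ·
    · · · · · · · ·
    · · · · · · · ·

Answer: 24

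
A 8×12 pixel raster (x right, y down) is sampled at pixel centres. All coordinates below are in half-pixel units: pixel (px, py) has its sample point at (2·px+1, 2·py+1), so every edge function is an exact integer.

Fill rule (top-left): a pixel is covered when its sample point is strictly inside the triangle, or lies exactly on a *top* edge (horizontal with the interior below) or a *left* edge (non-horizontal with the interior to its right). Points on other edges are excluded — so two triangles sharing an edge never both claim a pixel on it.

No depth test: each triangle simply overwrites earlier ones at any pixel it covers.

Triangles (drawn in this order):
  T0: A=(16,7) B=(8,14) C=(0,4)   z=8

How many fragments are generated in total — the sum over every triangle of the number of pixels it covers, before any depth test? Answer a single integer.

T0:
  2·area = 136
  edge (16, 7)→(8, 14): d=(-8,7) right/bottom  bias=-1
  edge (8, 14)→(0, 4): d=(-8,-10) top-left  bias=+0
  edge (0, 4)→(16, 7): d=(16,3) right/bottom  bias=-1
    (0,2)@(1, 5): e=[121,2,13] → █
    (1,2)@(3, 5): e=[107,22,7] → █
    (2,2)@(5, 5): e=[93,42,1] → █
    (3,2)@(7, 5): e=[79,62,-5] → ·
    (0,3)@(1, 7): e=[105,-14,45] → ·
    (1,3)@(3, 7): e=[91,6,39] → █
    (3,3)@(7, 7): e=[63,46,27] → █
    (4,3)@(9, 7): e=[49,66,21] → █
    (5,3)@(11, 7): e=[35,86,15] → █
    (6,3)@(13, 7): e=[21,106,9] → █
    (7,3)@(15, 7): e=[7,126,3] → █
    (1,4)@(3, 9): e=[75,-10,71] → ·
  covered (19 px):
    · · · · · · · ·
    · · · · · · · ·
    █ █ █ · · · · ·
    · █ █ █ █ █ █ █
    · · █ █ █ █ █ ·
    · · · █ █ █ · ·
    · · · · █ · · ·
    · · · · · · · ·
    · · · · · · · ·
    · · · · · · · ·
    · · · · · · · ·
    · · · · · · · ·

Answer: 19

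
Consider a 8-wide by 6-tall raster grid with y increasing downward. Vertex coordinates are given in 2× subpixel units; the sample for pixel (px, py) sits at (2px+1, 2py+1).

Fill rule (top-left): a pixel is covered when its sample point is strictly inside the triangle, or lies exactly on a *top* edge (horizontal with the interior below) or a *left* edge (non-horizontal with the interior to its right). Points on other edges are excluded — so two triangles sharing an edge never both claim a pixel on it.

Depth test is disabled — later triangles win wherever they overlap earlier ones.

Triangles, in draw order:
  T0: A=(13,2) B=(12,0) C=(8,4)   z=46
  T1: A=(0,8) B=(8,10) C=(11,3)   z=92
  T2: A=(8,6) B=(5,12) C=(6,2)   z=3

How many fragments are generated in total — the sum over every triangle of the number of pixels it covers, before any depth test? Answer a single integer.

T0:
  2·area = 12  (B↔C swapped to make it positive)
  edge (13, 2)→(8, 4): d=(-5,2) right/bottom  bias=-1
  edge (8, 4)→(12, 0): d=(4,-4) top-left  bias=+0
  edge (12, 0)→(13, 2): d=(1,2) right/bottom  bias=-1
    (5,0)@(11, 1): e=[9,0,3] → █  [on edge]
    (6,0)@(13, 1): e=[5,8,-1] → ·
    (4,1)@(9, 3): e=[3,0,9] → █  [on edge]
    (5,1)@(11, 3): e=[-1,8,5] → ·
    (3,2)@(7, 5): e=[-3,0,15] → ·  [on edge]
    (4,2)@(9, 5): e=[-7,8,11] → ·
    (2,3)@(5, 7): e=[-9,0,21] → ·  [on edge]
    (1,4)@(3, 9): e=[-15,0,27] → ·  [on edge]
    (0,5)@(1, 11): e=[-21,0,33] → ·  [on edge]
  covered (2 px):
    · · · · · █ · ·
    · · · · █ · · ·
    · · · · · · · ·
    · · · · · · · ·
    · · · · · · · ·
    · · · · · · · ·
T1:
  2·area = 62  (B↔C swapped to make it positive)
  edge (0, 8)→(11, 3): d=(11,-5) top-left  bias=+0
  edge (11, 3)→(8, 10): d=(-3,7) right/bottom  bias=-1
  edge (8, 10)→(0, 8): d=(-8,-2) top-left  bias=+0
    (5,1)@(11, 3): e=[0,0,62] → ·  [on edge]
    (3,2)@(7, 5): e=[2,22,38] → █
    (4,2)@(9, 5): e=[12,8,42] → █
    (5,2)@(11, 5): e=[22,-6,46] → ·
    (1,3)@(3, 7): e=[4,44,14] → █
    (2,3)@(5, 7): e=[14,30,18] → █
    (5,3)@(11, 7): e=[44,-12,30] → ·
    (1,4)@(3, 9): e=[26,38,-2] → ·
    (2,4)@(5, 9): e=[36,24,2] → █
    (4,4)@(9, 9): e=[56,-4,10] → ·
    (2,5)@(5, 11): e=[58,18,-14] → ·
    (3,5)@(7, 11): e=[68,4,-10] → ·
  covered (8 px):
    · · · · · · · ·
    · · · · · · · ·
    · · · █ █ · · ·
    · █ █ █ █ · · ·
    · · █ █ · · · ·
    · · · · · · · ·
T2:
  2·area = 24
  edge (8, 6)→(5, 12): d=(-3,6) right/bottom  bias=-1
  edge (5, 12)→(6, 2): d=(1,-10) top-left  bias=+0
  edge (6, 2)→(8, 6): d=(2,4) right/bottom  bias=-1
    (3,2)@(7, 5): e=[9,13,2] → █
    (4,2)@(9, 5): e=[-3,33,-6] → ·
    (3,3)@(7, 7): e=[3,15,6] → █
    (4,3)@(9, 7): e=[-9,35,-2] → ·
    (3,4)@(7, 9): e=[-3,17,10] → ·
  covered (2 px):
    · · · · · · · ·
    · · · · · · · ·
    · · · █ · · · ·
    · · · █ · · · ·
    · · · · · · · ·
    · · · · · · · ·

Result: 12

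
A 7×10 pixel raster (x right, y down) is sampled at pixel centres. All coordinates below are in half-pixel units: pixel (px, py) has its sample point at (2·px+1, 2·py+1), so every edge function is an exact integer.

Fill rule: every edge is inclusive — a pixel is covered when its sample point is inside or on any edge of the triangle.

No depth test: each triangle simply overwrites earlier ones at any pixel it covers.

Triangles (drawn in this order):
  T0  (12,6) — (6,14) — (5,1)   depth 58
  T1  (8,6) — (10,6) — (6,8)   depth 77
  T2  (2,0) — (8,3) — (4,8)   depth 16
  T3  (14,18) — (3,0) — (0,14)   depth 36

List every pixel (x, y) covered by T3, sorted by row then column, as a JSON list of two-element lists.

T0:
  2·area = 86
  edge (12, 6)→(6, 14): d=(-6,8) inclusive
  edge (6, 14)→(5, 1): d=(-1,-13) inclusive
  edge (5, 1)→(12, 6): d=(7,5) inclusive
    (2,0)@(5, 1): e=[86,0,0] → X  [on edge]
    (3,0)@(7, 1): e=[70,26,-10] → .
    (2,1)@(5, 3): e=[74,-2,14] → .
    (3,1)@(7, 3): e=[58,24,4] → X
    (4,1)@(9, 3): e=[42,50,-6] → .
    (3,2)@(7, 5): e=[46,22,18] → X
    (4,2)@(9, 5): e=[30,48,8] → X
    (5,2)@(11, 5): e=[14,74,-2] → .
    (3,3)@(7, 7): e=[34,20,32] → X
    (5,3)@(11, 7): e=[2,72,12] → X
    (6,3)@(13, 7): e=[-14,98,2] → .
    (3,4)@(7, 9): e=[22,18,46] → X
  covered (10 px):
    . . X . . . .
    . . . X . . .
    . . . X X . .
    . . . X X X .
    . . . X X . .
    . . . X . . .
    . . . . . . .
    . . . . . . .
    . . . . . . .
    . . . . . . .
T1:
  2·area = 4
  edge (8, 6)→(10, 6): d=(2,0) inclusive
  edge (10, 6)→(6, 8): d=(-4,2) inclusive
  edge (6, 8)→(8, 6): d=(2,-2) inclusive
    (6,0)@(13, 1): e=[-10,14,0] → .  [on edge]
    (5,1)@(11, 3): e=[-6,10,0] → .  [on edge]
    (4,2)@(9, 5): e=[-2,6,0] → .  [on edge]
    (3,3)@(7, 7): e=[2,2,0] → X  [on edge]
    (4,3)@(9, 7): e=[2,-2,4] → .
    (2,4)@(5, 9): e=[6,-2,0] → .  [on edge]
    (3,4)@(7, 9): e=[6,-6,4] → .
    (1,5)@(3, 11): e=[10,-6,0] → .  [on edge]
    (0,6)@(1, 13): e=[14,-10,0] → .  [on edge]
  covered (1 px):
    . . . . . . .
    . . . . . . .
    . . . . . . .
    . . . X . . .
    . . . . . . .
    . . . . . . .
    . . . . . . .
    . . . . . . .
    . . . . . . .
    . . . . . . .
T2:
  2·area = 42
  edge (2, 0)→(8, 3): d=(6,3) inclusive
  edge (8, 3)→(4, 8): d=(-4,5) inclusive
  edge (4, 8)→(2, 0): d=(-2,-8) inclusive
    (1,0)@(3, 1): e=[3,33,6] → X
    (2,0)@(5, 1): e=[-3,23,22] → .
    (1,1)@(3, 3): e=[15,25,2] → X
    (2,1)@(5, 3): e=[9,15,18] → X
    (3,1)@(7, 3): e=[3,5,34] → X
    (4,1)@(9, 3): e=[-3,-5,50] → .
    (1,2)@(3, 5): e=[27,17,-2] → .
    (2,2)@(5, 5): e=[21,7,14] → X
    (3,2)@(7, 5): e=[15,-3,30] → .
    (2,3)@(5, 7): e=[33,-1,10] → .
  covered (5 px):
    . X . . . . .
    . X X X . . .
    . . X . . . .
    . . . . . . .
    . . . . . . .
    . . . . . . .
    . . . . . . .
    . . . . . . .
    . . . . . . .
    . . . . . . .
T3:
  2·area = 208  (B↔C swapped to make it positive)
  edge (14, 18)→(0, 14): d=(-14,-4) inclusive
  edge (0, 14)→(3, 0): d=(3,-14) inclusive
  edge (3, 0)→(14, 18): d=(11,18) inclusive
    (1,0)@(3, 1): e=[194,3,11] → X
    (2,0)@(5, 1): e=[202,31,-25] → .
    (1,1)@(3, 3): e=[166,9,33] → X
    (2,1)@(5, 3): e=[174,37,-3] → .
    (1,2)@(3, 5): e=[138,15,55] → X
    (2,2)@(5, 5): e=[146,43,19] → X
    (3,2)@(7, 5): e=[154,71,-17] → .
    (1,3)@(3, 7): e=[110,21,77] → X
    (3,3)@(7, 7): e=[126,77,5] → X
    (4,3)@(9, 7): e=[134,105,-31] → .
    (1,4)@(3, 9): e=[82,27,99] → X
    (4,4)@(9, 9): e=[106,111,-9] → .
  covered (26 px):
    . X . . . . .
    . X . . . . .
    . X X . . . .
    . X X X . . .
    . X X X . . .
    X X X X X . .
    X X X X X . .
    . . X X X X .
    . . . . . X X
    . . . . . . .

Answer: [[1,0],[1,1],[1,2],[2,2],[1,3],[2,3],[3,3],[1,4],[2,4],[3,4],[0,5],[1,5],[2,5],[3,5],[4,5],[0,6],[1,6],[2,6],[3,6],[4,6],[2,7],[3,7],[4,7],[5,7],[5,8],[6,8]]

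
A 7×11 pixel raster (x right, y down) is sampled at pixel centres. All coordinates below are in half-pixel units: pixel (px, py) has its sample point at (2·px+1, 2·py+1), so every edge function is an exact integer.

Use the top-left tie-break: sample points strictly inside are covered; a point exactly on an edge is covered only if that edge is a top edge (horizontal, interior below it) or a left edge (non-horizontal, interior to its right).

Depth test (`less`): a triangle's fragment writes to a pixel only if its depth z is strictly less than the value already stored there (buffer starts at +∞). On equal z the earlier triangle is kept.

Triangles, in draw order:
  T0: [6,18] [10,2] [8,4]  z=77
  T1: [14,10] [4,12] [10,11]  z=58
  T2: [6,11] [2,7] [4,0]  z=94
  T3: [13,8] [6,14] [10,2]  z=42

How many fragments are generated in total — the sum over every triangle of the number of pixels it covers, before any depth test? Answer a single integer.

T0:
  2·area = 24  (B↔C swapped to make it positive)
  edge (6, 18)→(8, 4): d=(2,-14) top-left  bias=+0
  edge (8, 4)→(10, 2): d=(2,-2) top-left  bias=+0
  edge (10, 2)→(6, 18): d=(-4,16) right/bottom  bias=-1
    (5,0)@(11, 1): e=[36,0,-12] → ·  [on edge]
    (4,1)@(9, 3): e=[12,0,12] → █  [on edge]
    (5,1)@(11, 3): e=[40,4,-20] → ·
    (3,2)@(7, 5): e=[-12,0,36] → ·  [on edge]
    (4,2)@(9, 5): e=[16,4,4] → █
    (5,2)@(11, 5): e=[44,8,-28] → ·
    (2,3)@(5, 7): e=[-36,0,60] → ·  [on edge]
    (4,3)@(9, 7): e=[20,8,-4] → ·
    (1,4)@(3, 9): e=[-60,0,84] → ·  [on edge]
    (0,5)@(1, 11): e=[-84,0,108] → ·  [on edge]
    (3,5)@(7, 11): e=[0,12,12] → █  [on edge]
    (4,5)@(9, 11): e=[28,16,-20] → ·
  covered (4 px):
    · · · · · · ·
    · · · · █ · ·
    · · · · █ · ·
    · · · · · · ·
    · · · · · · ·
    · · · █ · · ·
    · · · █ · · ·
    · · · · · · ·
    · · · · · · ·
    · · · · · · ·
    · · · · · · ·
T1:
  2·area = 2  (B↔C swapped to make it positive)
  edge (14, 10)→(10, 11): d=(-4,1) right/bottom  bias=-1
  edge (10, 11)→(4, 12): d=(-6,1) right/bottom  bias=-1
  edge (4, 12)→(14, 10): d=(10,-2) top-left  bias=+0
    (4,5)@(9, 11): e=[1,1,0] → █  [on edge]
    (5,5)@(11, 11): e=[-1,-1,4] → ·
    (4,6)@(9, 13): e=[-7,-11,20] → ·
  covered (1 px):
    · · · · · · ·
    · · · · · · ·
    · · · · · · ·
    · · · · · · ·
    · · · · · · ·
    · · · · █ · ·
    · · · · · · ·
    · · · · · · ·
    · · · · · · ·
    · · · · · · ·
    · · · · · · ·
T2:
  2·area = 36
  edge (6, 11)→(2, 7): d=(-4,-4) top-left  bias=+0
  edge (2, 7)→(4, 0): d=(2,-7) top-left  bias=+0
  edge (4, 0)→(6, 11): d=(2,11) right/bottom  bias=-1
    (1,2)@(3, 5): e=[12,3,21] → █
    (2,2)@(5, 5): e=[20,17,-1] → ·
    (1,3)@(3, 7): e=[4,7,25] → █
    (2,3)@(5, 7): e=[12,21,3] → █
    (3,3)@(7, 7): e=[20,35,-19] → ·
    (1,4)@(3, 9): e=[-4,11,29] → ·
    (2,4)@(5, 9): e=[4,25,7] → █
    (3,4)@(7, 9): e=[12,39,-15] → ·
    (2,5)@(5, 11): e=[-4,29,11] → ·
  covered (4 px):
    · · · · · · ·
    · · · · · · ·
    · █ · · · · ·
    · █ █ · · · ·
    · · █ · · · ·
    · · · · · · ·
    · · · · · · ·
    · · · · · · ·
    · · · · · · ·
    · · · · · · ·
    · · · · · · ·
T3:
  2·area = 60
  edge (13, 8)→(6, 14): d=(-7,6) right/bottom  bias=-1
  edge (6, 14)→(10, 2): d=(4,-12) top-left  bias=+0
  edge (10, 2)→(13, 8): d=(3,6) right/bottom  bias=-1
    (4,2)@(9, 5): e=[45,0,15] → █  [on edge]
    (5,2)@(11, 5): e=[33,24,3] → █
    (6,2)@(13, 5): e=[21,48,-9] → ·
    (4,3)@(9, 7): e=[31,8,21] → █
    (6,3)@(13, 7): e=[7,56,-3] → ·
    (4,4)@(9, 9): e=[17,16,27] → █
    (6,4)@(13, 9): e=[-7,64,3] → ·
    (3,5)@(7, 11): e=[15,0,45] → █  [on edge]
    (5,5)@(11, 11): e=[-9,48,21] → ·
    (3,6)@(7, 13): e=[1,8,51] → █
    (4,6)@(9, 13): e=[-11,32,39] → ·
    (3,7)@(7, 15): e=[-13,16,57] → ·
    (2,8)@(5, 17): e=[-15,0,75] → ·  [on edge]
  covered (9 px):
    · · · · · · ·
    · · · · · · ·
    · · · · █ █ ·
    · · · · █ █ ·
    · · · · █ █ ·
    · · · █ █ · ·
    · · · █ · · ·
    · · · · · · ·
    · · · · · · ·
    · · · · · · ·
    · · · · · · ·

Final: 18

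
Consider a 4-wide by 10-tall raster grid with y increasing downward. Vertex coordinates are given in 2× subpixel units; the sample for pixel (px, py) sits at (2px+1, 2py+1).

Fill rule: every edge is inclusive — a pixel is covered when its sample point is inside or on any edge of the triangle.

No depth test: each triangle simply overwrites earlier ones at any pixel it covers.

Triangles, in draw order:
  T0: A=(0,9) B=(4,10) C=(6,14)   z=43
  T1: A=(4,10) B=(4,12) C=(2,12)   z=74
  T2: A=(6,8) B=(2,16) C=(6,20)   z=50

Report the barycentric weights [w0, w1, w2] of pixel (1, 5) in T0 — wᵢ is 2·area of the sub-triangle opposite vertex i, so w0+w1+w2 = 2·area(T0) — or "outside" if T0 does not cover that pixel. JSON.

T0:
  2·area = 14
  edge (0, 9)→(4, 10): d=(4,1) inclusive
  edge (4, 10)→(6, 14): d=(2,4) inclusive
  edge (6, 14)→(0, 9): d=(-6,-5) inclusive
    (1,5)@(3, 11): e=[5,6,3] → X
    (2,5)@(5, 11): e=[3,-2,13] → .
    (1,6)@(3, 13): e=[13,10,-9] → .
    (2,6)@(5, 13): e=[11,2,1] → X
    (3,6)@(7, 13): e=[9,-6,11] → .
    (2,7)@(5, 15): e=[19,6,-11] → .
  covered (2 px):
    . . . .
    . . . .
    . . . .
    . . . .
    . . . .
    . X . .
    . . X .
    . . . .
    . . . .
    . . . .
T1:
  2·area = 4
  edge (4, 10)→(4, 12): d=(0,2) inclusive
  edge (4, 12)→(2, 12): d=(-2,0) inclusive
  edge (2, 12)→(4, 10): d=(2,-2) inclusive
    (3,3)@(7, 7): e=[-6,10,0] → .  [on edge]
    (2,4)@(5, 9): e=[-2,6,0] → .  [on edge]
    (1,5)@(3, 11): e=[2,2,0] → X  [on edge]
    (2,5)@(5, 11): e=[-2,2,4] → .
    (0,6)@(1, 13): e=[6,-2,0] → .  [on edge]
    (1,6)@(3, 13): e=[2,-2,4] → .
  covered (1 px):
    . . . .
    . . . .
    . . . .
    . . . .
    . . . .
    . X . .
    . . . .
    . . . .
    . . . .
    . . . .
T2:
  2·area = 48  (B↔C swapped to make it positive)
  edge (6, 8)→(6, 20): d=(0,12) inclusive
  edge (6, 20)→(2, 16): d=(-4,-4) inclusive
  edge (2, 16)→(6, 8): d=(4,-8) inclusive
    (2,5)@(5, 11): e=[12,32,4] → X
    (3,5)@(7, 11): e=[-12,40,20] → .
    (2,6)@(5, 13): e=[12,24,12] → X
    (3,6)@(7, 13): e=[-12,32,28] → .
    (0,7)@(1, 15): e=[60,0,-12] → .  [on edge]
    (1,7)@(3, 15): e=[36,8,4] → X
    (3,7)@(7, 15): e=[-12,24,36] → .
    (1,8)@(3, 17): e=[36,0,12] → X  [on edge]
    (3,8)@(7, 17): e=[-12,16,44] → .
    (1,9)@(3, 19): e=[36,-8,20] → .
    (2,9)@(5, 19): e=[12,0,36] → X  [on edge]
    (3,9)@(7, 19): e=[-12,8,52] → .
  covered (7 px):
    . . . .
    . . . .
    . . . .
    . . . .
    . . . .
    . . X .
    . . X .
    . X X .
    . X X .
    . . X .

Result: [6,3,5]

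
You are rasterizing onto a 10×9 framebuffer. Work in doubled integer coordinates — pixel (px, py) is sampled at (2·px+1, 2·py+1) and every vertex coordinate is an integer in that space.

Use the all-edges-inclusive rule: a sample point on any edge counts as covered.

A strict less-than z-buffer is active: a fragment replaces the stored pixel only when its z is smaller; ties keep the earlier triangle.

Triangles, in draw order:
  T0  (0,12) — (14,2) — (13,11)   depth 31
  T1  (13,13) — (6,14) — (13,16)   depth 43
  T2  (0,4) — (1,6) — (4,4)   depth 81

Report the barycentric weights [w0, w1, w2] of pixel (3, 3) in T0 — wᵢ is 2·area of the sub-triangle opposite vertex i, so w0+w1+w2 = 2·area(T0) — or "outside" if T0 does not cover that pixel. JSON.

T0:
  2·area = 116
  edge (0, 12)→(14, 2): d=(14,-10) inclusive
  edge (14, 2)→(13, 11): d=(-1,9) inclusive
  edge (13, 11)→(0, 12): d=(-13,1) inclusive
    (6,1)@(13, 3): e=[4,8,104] → #
    (7,1)@(15, 3): e=[24,-10,102] → ·
    (5,2)@(11, 5): e=[12,24,80] → #
    (7,2)@(15, 5): e=[52,-12,76] → ·
    (3,3)@(7, 7): e=[0,58,58] → #  [on edge]
    (4,3)@(9, 7): e=[20,40,56] → #
    (7,3)@(15, 7): e=[80,-14,50] → ·
    (2,4)@(5, 9): e=[8,74,34] → #
    (7,4)@(15, 9): e=[108,-16,24] → ·
    (1,5)@(3, 11): e=[16,90,10] → #
    (6,5)@(13, 11): e=[116,0,0] → #  [on edge]
    (7,5)@(15, 11): e=[136,-18,-2] → ·
  covered (18 px):
    · · · · · · · · · ·
    · · · · · · # · · ·
    · · · · · # # · · ·
    · · · # # # # · · ·
    · · # # # # # · · ·
    · # # # # # # · · ·
    · · · · · · · · · ·
    · · · · · · · · · ·
    · · · · · · · · · ·
T1:
  2·area = 21  (B↔C swapped to make it positive)
  edge (13, 13)→(13, 16): d=(0,3) inclusive
  edge (13, 16)→(6, 14): d=(-7,-2) inclusive
  edge (6, 14)→(13, 13): d=(7,-1) inclusive
    (6,0)@(13, 1): e=[0,105,-84] → ·  [on edge]
    (6,1)@(13, 3): e=[0,91,-70] → ·  [on edge]
    (6,2)@(13, 5): e=[0,77,-56] → ·  [on edge]
    (6,3)@(13, 7): e=[0,63,-42] → ·  [on edge]
    (6,4)@(13, 9): e=[0,49,-28] → ·  [on edge]
    (6,5)@(13, 11): e=[0,35,-14] → ·  [on edge]
    (6,6)@(13, 13): e=[0,21,0] → #  [on edge]
    (7,6)@(15, 13): e=[-6,25,2] → ·
    (5,7)@(11, 15): e=[6,3,12] → #
    (6,7)@(13, 15): e=[0,7,14] → #  [on edge]
    (7,7)@(15, 15): e=[-6,11,16] → ·
    (5,8)@(11, 17): e=[6,-11,26] → ·
    (6,8)@(13, 17): e=[0,-7,28] → ·  [on edge]
  covered (3 px):
    · · · · · · · · · ·
    · · · · · · · · · ·
    · · · · · · · · · ·
    · · · · · · · · · ·
    · · · · · · · · · ·
    · · · · · · · · · ·
    · · · · · · # · · ·
    · · · · · # # · · ·
    · · · · · · · · · ·
T2:
  2·area = 8  (B↔C swapped to make it positive)
  edge (0, 4)→(4, 4): d=(4,0) inclusive
  edge (4, 4)→(1, 6): d=(-3,2) inclusive
  edge (1, 6)→(0, 4): d=(-1,-2) inclusive
    (0,2)@(1, 5): e=[4,3,1] → #
    (1,2)@(3, 5): e=[4,-1,5] → ·
    (0,3)@(1, 7): e=[12,-3,-1] → ·
  covered (1 px):
    · · · · · · · · · ·
    · · · · · · · · · ·
    # · · · · · · · · ·
    · · · · · · · · · ·
    · · · · · · · · · ·
    · · · · · · · · · ·
    · · · · · · · · · ·
    · · · · · · · · · ·
    · · · · · · · · · ·

Answer: [58,58,0]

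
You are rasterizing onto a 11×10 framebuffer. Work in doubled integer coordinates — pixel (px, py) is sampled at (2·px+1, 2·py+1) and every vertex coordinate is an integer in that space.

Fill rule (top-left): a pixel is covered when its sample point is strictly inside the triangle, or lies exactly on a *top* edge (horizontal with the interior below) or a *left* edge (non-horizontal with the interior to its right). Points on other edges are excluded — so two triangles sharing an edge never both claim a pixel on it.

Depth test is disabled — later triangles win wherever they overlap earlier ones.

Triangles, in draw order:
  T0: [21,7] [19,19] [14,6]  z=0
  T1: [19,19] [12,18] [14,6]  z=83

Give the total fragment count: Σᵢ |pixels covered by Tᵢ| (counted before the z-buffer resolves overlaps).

T0:
  2·area = 86
  edge (21, 7)→(19, 19): d=(-2,12) right/bottom  bias=-1
  edge (19, 19)→(14, 6): d=(-5,-13) top-left  bias=+0
  edge (14, 6)→(21, 7): d=(7,1) right/bottom  bias=-1
    (3,2)@(7, 5): e=[172,-86,0] → .  [on edge]
    (7,3)@(15, 7): e=[72,8,6] → X
    (8,3)@(17, 7): e=[48,34,4] → X
    (9,3)@(19, 7): e=[24,60,2] → X
    (10,3)@(21, 7): e=[0,86,0] → .  [on edge]
    (7,4)@(15, 9): e=[68,-2,20] → .
    (8,4)@(17, 9): e=[44,24,18] → X
    (10,4)@(21, 9): e=[-4,76,14] → .
    (8,5)@(17, 11): e=[40,14,32] → X
    (10,5)@(21, 11): e=[-8,66,28] → .
    (8,6)@(17, 13): e=[36,4,46] → X
    (10,6)@(21, 13): e=[-12,56,42] → .
    (9,9)@(19, 19): e=[0,0,86] → .  [on edge]
  covered (11 px):
    . . . . . . . . . . .
    . . . . . . . . . . .
    . . . . . . . . . . .
    . . . . . . . X X X .
    . . . . . . . . X X .
    . . . . . . . . X X .
    . . . . . . . . X X .
    . . . . . . . . . X .
    . . . . . . . . . X .
    . . . . . . . . . . .
T1:
  2·area = 86
  edge (19, 19)→(12, 18): d=(-7,-1) top-left  bias=+0
  edge (12, 18)→(14, 6): d=(2,-12) top-left  bias=+0
  edge (14, 6)→(19, 19): d=(5,13) right/bottom  bias=-1
    (7,4)@(15, 9): e=[66,18,2] → X
    (8,4)@(17, 9): e=[68,42,-24] → .
    (7,5)@(15, 11): e=[52,22,12] → X
    (8,5)@(17, 11): e=[54,46,-14] → .
    (6,6)@(13, 13): e=[36,2,48] → X
    (8,6)@(17, 13): e=[40,50,-4] → .
    (6,7)@(13, 15): e=[22,6,58] → X
    (8,7)@(17, 15): e=[26,54,6] → X
    (9,7)@(19, 15): e=[28,78,-20] → .
    (2,8)@(5, 17): e=[0,-86,172] → .  [on edge]
    (6,8)@(13, 17): e=[8,10,68] → X
    (9,8)@(19, 17): e=[14,82,-10] → .
    (9,9)@(19, 19): e=[0,86,0] → .  [on edge]
  covered (10 px):
    . . . . . . . . . . .
    . . . . . . . . . . .
    . . . . . . . . . . .
    . . . . . . . . . . .
    . . . . . . . X . . .
    . . . . . . . X . . .
    . . . . . . X X . . .
    . . . . . . X X X . .
    . . . . . . X X X . .
    . . . . . . . . . . .

Final: 21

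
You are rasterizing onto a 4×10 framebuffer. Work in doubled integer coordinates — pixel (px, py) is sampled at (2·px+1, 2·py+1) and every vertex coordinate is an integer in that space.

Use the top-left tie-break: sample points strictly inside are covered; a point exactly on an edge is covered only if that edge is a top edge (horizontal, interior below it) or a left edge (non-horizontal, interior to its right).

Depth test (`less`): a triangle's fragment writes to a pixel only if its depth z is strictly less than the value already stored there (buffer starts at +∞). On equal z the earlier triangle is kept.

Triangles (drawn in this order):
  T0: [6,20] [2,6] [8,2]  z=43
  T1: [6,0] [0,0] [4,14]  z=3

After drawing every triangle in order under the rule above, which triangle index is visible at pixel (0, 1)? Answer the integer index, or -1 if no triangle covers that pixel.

T0:
  2·area = 100
  edge (6, 20)→(2, 6): d=(-4,-14) top-left  bias=+0
  edge (2, 6)→(8, 2): d=(6,-4) top-left  bias=+0
  edge (8, 2)→(6, 20): d=(-2,18) right/bottom  bias=-1
    (3,1)@(7, 3): e=[82,2,16] → █
    (2,2)@(5, 5): e=[46,6,48] → █
    (1,3)@(3, 7): e=[10,10,80] → █
    (1,4)@(3, 9): e=[2,22,76] → █
    (1,5)@(3, 11): e=[-6,34,72] → ·
    (2,5)@(5, 11): e=[22,42,36] → █
    (3,5)@(7, 11): e=[50,50,0] → ·  [on edge]
    (2,6)@(5, 13): e=[14,54,32] → █
    (3,6)@(7, 13): e=[42,62,-4] → ·
    (2,7)@(5, 15): e=[6,66,28] → █
    (3,7)@(7, 15): e=[34,74,-8] → ·
    (2,8)@(5, 17): e=[-2,78,24] → ·
  covered (12 px):
    · · · ·
    · · · █
    · · █ █
    · █ █ █
    · █ █ █
    · · █ ·
    · · █ ·
    · · █ ·
    · · · ·
    · · · ·
T1:
  2·area = 84  (B↔C swapped to make it positive)
  edge (6, 0)→(4, 14): d=(-2,14) right/bottom  bias=-1
  edge (4, 14)→(0, 0): d=(-4,-14) top-left  bias=+0
  edge (0, 0)→(6, 0): d=(6,0) top-left  bias=+0
    (0,0)@(1, 1): e=[68,10,6] → █
    (1,0)@(3, 1): e=[40,38,6] → █
    (2,0)@(5, 1): e=[12,66,6] → █
    (3,0)@(7, 1): e=[-16,94,6] → ·
    (0,1)@(1, 3): e=[64,2,18] → █
    (3,1)@(7, 3): e=[-20,86,18] → ·
    (0,2)@(1, 5): e=[60,-6,30] → ·
    (1,2)@(3, 5): e=[32,22,30] → █
    (3,2)@(7, 5): e=[-24,78,30] → ·
    (1,3)@(3, 7): e=[28,14,42] → █
    (2,3)@(5, 7): e=[0,42,42] → ·  [on edge]
    (1,4)@(3, 9): e=[24,6,54] → █
  covered (10 px):
    █ █ █ ·
    █ █ █ ·
    · █ █ ·
    · █ · ·
    · █ · ·
    · · · ·
    · · · ·
    · · · ·
    · · · ·
    · · · ·

Z-buffer (winner per pixel, '.' = empty):
  1 1 1 .
  1 1 1 0
  . 1 1 0
  . 1 0 0
  . 1 0 0
  . . 0 .
  . . 0 .
  . . 0 .
  . . . .
  . . . .

Final: 1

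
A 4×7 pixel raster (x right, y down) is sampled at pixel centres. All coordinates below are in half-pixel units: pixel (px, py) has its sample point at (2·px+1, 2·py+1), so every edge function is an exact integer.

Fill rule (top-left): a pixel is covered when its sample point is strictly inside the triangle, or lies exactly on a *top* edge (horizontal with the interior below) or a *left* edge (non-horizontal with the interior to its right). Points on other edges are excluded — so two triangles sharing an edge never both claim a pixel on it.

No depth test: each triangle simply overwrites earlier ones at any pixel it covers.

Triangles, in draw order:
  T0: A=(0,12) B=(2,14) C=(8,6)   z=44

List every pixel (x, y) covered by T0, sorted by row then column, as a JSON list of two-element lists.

T0:
  2·area = 28  (B↔C swapped to make it positive)
  edge (0, 12)→(8, 6): d=(8,-6) top-left  bias=+0
  edge (8, 6)→(2, 14): d=(-6,8) right/bottom  bias=-1
  edge (2, 14)→(0, 12): d=(-2,-2) top-left  bias=+0
    (3,3)@(7, 7): e=[2,2,24] → X
    (2,4)@(5, 9): e=[6,6,16] → X
    (3,4)@(7, 9): e=[18,-10,20] → .
    (1,5)@(3, 11): e=[10,10,8] → X
    (2,5)@(5, 11): e=[22,-6,12] → .
    (0,6)@(1, 13): e=[14,14,0] → X  [on edge]
    (1,6)@(3, 13): e=[26,-2,4] → .
  covered (4 px):
    . . . .
    . . . .
    . . . .
    . . . X
    . . X .
    . X . .
    X . . .

Answer: [[3,3],[2,4],[1,5],[0,6]]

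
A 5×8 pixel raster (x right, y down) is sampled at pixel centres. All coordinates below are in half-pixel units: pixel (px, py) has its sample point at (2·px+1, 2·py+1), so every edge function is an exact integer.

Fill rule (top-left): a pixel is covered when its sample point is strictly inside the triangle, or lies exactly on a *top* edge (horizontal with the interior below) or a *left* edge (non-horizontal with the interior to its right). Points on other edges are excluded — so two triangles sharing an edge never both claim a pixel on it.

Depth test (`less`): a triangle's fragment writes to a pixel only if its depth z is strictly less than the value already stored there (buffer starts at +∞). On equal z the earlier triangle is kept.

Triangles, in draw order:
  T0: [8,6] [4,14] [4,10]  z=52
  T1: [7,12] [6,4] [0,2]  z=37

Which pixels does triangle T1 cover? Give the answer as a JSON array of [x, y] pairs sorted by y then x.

T0:
  2·area = 16
  edge (8, 6)→(4, 14): d=(-4,8) right/bottom  bias=-1
  edge (4, 14)→(4, 10): d=(0,-4) top-left  bias=+0
  edge (4, 10)→(8, 6): d=(4,-4) top-left  bias=+0
    (4,2)@(9, 5): e=[-4,20,0] → .  [on edge]
    (3,3)@(7, 7): e=[4,12,0] → X  [on edge]
    (4,3)@(9, 7): e=[-12,20,8] → .
    (2,4)@(5, 9): e=[12,4,0] → X  [on edge]
    (3,4)@(7, 9): e=[-4,12,8] → .
    (1,5)@(3, 11): e=[20,-4,0] → .  [on edge]
    (2,5)@(5, 11): e=[4,4,8] → X
    (3,5)@(7, 11): e=[-12,12,16] → .
    (0,6)@(1, 13): e=[28,-12,0] → .  [on edge]
    (2,6)@(5, 13): e=[-4,4,16] → .
  covered (3 px):
    . . . . .
    . . . . .
    . . . . .
    . . . X .
    . . X . .
    . . X . .
    . . . . .
    . . . . .
T1:
  2·area = 46  (B↔C swapped to make it positive)
  edge (7, 12)→(0, 2): d=(-7,-10) top-left  bias=+0
  edge (0, 2)→(6, 4): d=(6,2) right/bottom  bias=-1
  edge (6, 4)→(7, 12): d=(1,8) right/bottom  bias=-1
    (0,1)@(1, 3): e=[3,4,39] → X
    (1,1)@(3, 3): e=[23,0,23] → .  [on edge]
    (0,2)@(1, 5): e=[-11,16,41] → .
    (1,2)@(3, 5): e=[9,12,25] → X
    (2,2)@(5, 5): e=[29,8,9] → X
    (3,2)@(7, 5): e=[49,4,-7] → .
    (4,2)@(9, 5): e=[69,0,-23] → .  [on edge]
    (1,3)@(3, 7): e=[-5,24,27] → .
    (2,3)@(5, 7): e=[15,20,11] → X
    (3,3)@(7, 7): e=[35,16,-5] → .
    (2,4)@(5, 9): e=[1,32,13] → X
    (3,4)@(7, 9): e=[21,28,-3] → .
  covered (5 px):
    . . . . .
    X . . . .
    . X X . .
    . . X . .
    . . X . .
    . . . . .
    . . . . .
    . . . . .

Final: [[0,1],[1,2],[2,2],[2,3],[2,4]]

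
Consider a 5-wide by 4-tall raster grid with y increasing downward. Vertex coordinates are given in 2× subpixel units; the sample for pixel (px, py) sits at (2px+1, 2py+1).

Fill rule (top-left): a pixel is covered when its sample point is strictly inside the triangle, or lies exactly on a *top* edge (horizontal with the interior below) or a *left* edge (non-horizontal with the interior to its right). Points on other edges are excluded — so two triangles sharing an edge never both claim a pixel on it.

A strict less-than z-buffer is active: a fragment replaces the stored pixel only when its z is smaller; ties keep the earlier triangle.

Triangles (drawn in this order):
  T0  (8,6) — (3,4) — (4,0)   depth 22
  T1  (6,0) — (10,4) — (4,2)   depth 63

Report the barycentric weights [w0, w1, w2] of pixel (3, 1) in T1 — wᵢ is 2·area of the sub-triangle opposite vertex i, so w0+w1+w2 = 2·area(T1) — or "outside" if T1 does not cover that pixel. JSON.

T0:
  2·area = 22
  edge (8, 6)→(3, 4): d=(-5,-2) top-left  bias=+0
  edge (3, 4)→(4, 0): d=(1,-4) top-left  bias=+0
  edge (4, 0)→(8, 6): d=(4,6) right/bottom  bias=-1
    (2,1)@(5, 3): e=[9,7,6] → X
    (3,1)@(7, 3): e=[13,15,-6] → .
    (2,2)@(5, 5): e=[-1,9,14] → .
    (3,2)@(7, 5): e=[3,17,2] → X
    (4,2)@(9, 5): e=[7,25,-10] → .
    (3,3)@(7, 7): e=[-7,19,10] → .
  covered (2 px):
    . . . . .
    . . X . .
    . . . X .
    . . . . .
T1:
  2·area = 16
  edge (6, 0)→(10, 4): d=(4,4) right/bottom  bias=-1
  edge (10, 4)→(4, 2): d=(-6,-2) top-left  bias=+0
  edge (4, 2)→(6, 0): d=(2,-2) top-left  bias=+0
    (0,0)@(1, 1): e=[24,0,-8] → .  [on edge]
    (2,0)@(5, 1): e=[8,8,0] → X  [on edge]
    (3,0)@(7, 1): e=[0,12,4] → .  [on edge]
    (1,1)@(3, 3): e=[24,-8,0] → .  [on edge]
    (2,1)@(5, 3): e=[16,-4,4] → .
    (3,1)@(7, 3): e=[8,0,8] → X  [on edge]
    (4,1)@(9, 3): e=[0,4,12] → .  [on edge]
    (0,2)@(1, 5): e=[40,-24,0] → .  [on edge]
    (3,2)@(7, 5): e=[16,-12,12] → .
  covered (2 px):
    . . X . .
    . . . X .
    . . . . .
    . . . . .

Final: [0,8,8]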